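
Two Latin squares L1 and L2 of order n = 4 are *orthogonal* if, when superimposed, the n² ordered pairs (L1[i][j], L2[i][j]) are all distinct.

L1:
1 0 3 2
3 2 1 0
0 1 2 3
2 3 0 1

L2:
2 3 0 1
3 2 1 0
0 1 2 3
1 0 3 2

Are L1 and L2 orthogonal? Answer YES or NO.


Form the n² = 16 superimposed pairs (L1[i][j], L2[i][j]), row by row (rows and columns indexed from 0):
row 0: (1,2) (0,3) (3,0) (2,1)
row 1: (3,3) (2,2) (1,1) (0,0)
row 2: (0,0) (1,1) (2,2) (3,3)
row 3: (2,1) (3,0) (0,3) (1,2)
Orthogonality requires all 16 pairs distinct.
But the pair (0,0) repeats: cell (1,3) has L1 = 0, L2 = 0, and cell (2,0) has L1 = 0, L2 = 0.
A repeated pair means some other pair never occurs (only 8 distinct pairs out of 16), so the squares are not orthogonal.
Conclusion: NO.

NO


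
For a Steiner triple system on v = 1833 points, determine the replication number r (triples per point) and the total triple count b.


An STS(v) is a 2-(v, 3, 1) BIBD: block size k = 3, λ = 1.
Replication: r(k − 1) = λ(v − 1) ⇒ r·2 = 1833 − 1 = 1832 ⇒ r = 916.
Block count: b = v(v − 1)/6 = 1833·1832/6 = 3358056/6 = 559676.
(Check via bk = vr: 559676·3 = 1679028 = 1833·916 = 1679028 ✓.)

r = 916, b = 559676.


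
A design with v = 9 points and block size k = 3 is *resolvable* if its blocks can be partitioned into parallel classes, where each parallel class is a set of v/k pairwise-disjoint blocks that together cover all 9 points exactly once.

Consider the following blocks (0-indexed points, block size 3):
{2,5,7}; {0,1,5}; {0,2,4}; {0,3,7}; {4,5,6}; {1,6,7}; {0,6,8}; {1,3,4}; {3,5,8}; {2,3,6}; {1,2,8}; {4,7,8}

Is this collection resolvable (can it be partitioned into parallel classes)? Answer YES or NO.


v = 9, block size k = 3, number of blocks = 12.
For resolvability, blocks must partition into parallel classes of size v/k = 3.
Total blocks must therefore be a multiple of 3: 12 = 3·4 + 0 ⇒ divisible ✓.
Greedy packing gives 4 candidate class(es). Each should be a full parallel class (size 3, covers all 9 points).
  Class 1 (3 blocks): {2,5,7}; {0,6,8}; {1,3,4}. Points covered: [0, 1, 2, 3, 4, 5, 6, 7, 8].
  Class 2 (3 blocks): {0,1,5}; {2,3,6}; {4,7,8}. Points covered: [0, 1, 2, 3, 4, 5, 6, 7, 8].
  Class 3 (3 blocks): {0,2,4}; {1,6,7}; {3,5,8}. Points covered: [0, 1, 2, 3, 4, 5, 6, 7, 8].
  Class 4 (3 blocks): {0,3,7}; {4,5,6}; {1,2,8}. Points covered: [0, 1, 2, 3, 4, 5, 6, 7, 8].
All classes full (size 3)? YES. All classes cover every point? YES.
Resolvable? YES.

YES


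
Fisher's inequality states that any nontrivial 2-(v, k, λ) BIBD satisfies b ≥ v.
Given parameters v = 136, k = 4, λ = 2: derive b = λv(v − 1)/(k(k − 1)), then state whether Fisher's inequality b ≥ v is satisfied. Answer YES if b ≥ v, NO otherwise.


r = λ(v − 1)/(k − 1) = 2·135/3 = 90.
b = vr/k = 136·90/4 = 3060.
Fisher's inequality: b ≥ v ⇔ 3060 ≥ 136? YES.

YES


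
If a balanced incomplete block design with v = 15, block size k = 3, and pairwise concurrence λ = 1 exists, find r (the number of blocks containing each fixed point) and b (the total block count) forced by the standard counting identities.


Any 2-(v, k, λ) BIBD satisfies two necessary conditions:
  (i)  Each point sits in r blocks, and counting incidences through any fixed point gives r(k − 1) = λ(v − 1), so r = λ(v − 1)/(k − 1).
  (ii) Total incidences bk = vr, so b = vr/k.
Step 1: r = λ(v − 1)/(k − 1) = 1·(15 − 1)/(3 − 1) = 1·14/2 = 14/2 = 7.
Step 2: b = vr/k = 15·7/3 = 105/3 = 35.
Check integrality: r = 7 ∈ Z ✓, b = 35 ∈ Z ✓.
(These identities are necessary conditions: they determine r and b for any design with these parameters, but do not by themselves prove that one exists.)

r = 7, b = 35.


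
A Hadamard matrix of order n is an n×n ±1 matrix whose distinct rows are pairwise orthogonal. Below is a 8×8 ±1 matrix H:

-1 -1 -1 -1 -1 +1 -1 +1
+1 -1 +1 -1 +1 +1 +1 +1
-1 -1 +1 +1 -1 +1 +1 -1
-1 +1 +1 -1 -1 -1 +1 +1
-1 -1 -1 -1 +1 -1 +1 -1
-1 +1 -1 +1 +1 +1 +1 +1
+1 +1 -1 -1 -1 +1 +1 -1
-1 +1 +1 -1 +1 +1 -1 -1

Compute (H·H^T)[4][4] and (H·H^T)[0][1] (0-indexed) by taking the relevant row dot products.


Row 0 of H: [-1, -1, -1, -1, -1, 1, -1, 1].
Row 1 of H: [1, -1, 1, -1, 1, 1, 1, 1].
Row 4 of H: [-1, -1, -1, -1, 1, -1, 1, -1].
(H·H^T)[4][4] = Σ_j H[4][j]·H[4][j] = (-1)² + (-1)² + (-1)² + (-1)² + (1)² + (-1)² + (1)² + (-1)² = 1 + 1 + 1 + 1 + 1 + 1 + 1 + 1 = 8.
(H·H^T)[0][1] = Σ_j H[0][j]·H[1][j] = (-1)·(1) + (-1)·(-1) + (-1)·(1) + (-1)·(-1) + (-1)·(1) + (1)·(1) + (-1)·(1) + (1)·(1) = -1 + 1 + -1 + 1 + -1 + 1 + -1 + 1 = 0.
So rows 0 and 1 are orthogonal; the diagonal entry equals n = 8.

(4,4) entry = 8; (0,1) entry = 0.


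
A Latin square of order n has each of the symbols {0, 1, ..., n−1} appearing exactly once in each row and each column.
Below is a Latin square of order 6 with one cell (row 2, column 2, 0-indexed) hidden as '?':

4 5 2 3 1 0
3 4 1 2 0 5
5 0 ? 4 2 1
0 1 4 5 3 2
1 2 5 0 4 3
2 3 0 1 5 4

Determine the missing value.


Row 2 contains symbols [0, 1, 2, 4, 5] — missing [3].
Column 2 contains symbols [0, 1, 2, 4, 5] — missing [3].
The missing symbol must appear in both missing sets; intersection = [3].
Therefore the hidden value is 3.

Missing value = 3.


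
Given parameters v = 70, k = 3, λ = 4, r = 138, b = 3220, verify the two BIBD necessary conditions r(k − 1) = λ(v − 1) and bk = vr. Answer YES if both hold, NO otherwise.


Condition (i): r(k − 1) = 138·2 = 276; λ(v − 1) = 4·69 = 276. Match? YES.
Condition (ii): bk = 3220·3 = 9660; vr = 70·138 = 9660. Match? YES.
Both conditions hold? YES.

YES


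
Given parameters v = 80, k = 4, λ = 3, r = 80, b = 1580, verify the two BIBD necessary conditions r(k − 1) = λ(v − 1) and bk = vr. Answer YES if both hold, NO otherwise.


Condition (i): r(k − 1) = 80·3 = 240; λ(v − 1) = 3·79 = 237. Match? NO.
Condition (ii): bk = 1580·4 = 6320; vr = 80·80 = 6400. Match? NO.
Both conditions hold? NO.

NO


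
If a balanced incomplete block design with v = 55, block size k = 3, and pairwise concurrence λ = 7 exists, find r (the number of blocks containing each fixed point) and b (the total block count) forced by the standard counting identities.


Any 2-(v, k, λ) BIBD satisfies two necessary conditions:
  (i)  Each point sits in r blocks, and counting incidences through any fixed point gives r(k − 1) = λ(v − 1), so r = λ(v − 1)/(k − 1).
  (ii) Total incidences bk = vr, so b = vr/k.
Step 1: r = λ(v − 1)/(k − 1) = 7·(55 − 1)/(3 − 1) = 7·54/2 = 378/2 = 189.
Step 2: b = vr/k = 55·189/3 = 10395/3 = 3465.
Check integrality: r = 189 ∈ Z ✓, b = 3465 ∈ Z ✓.
(These identities are necessary conditions: they determine r and b for any design with these parameters, but do not by themselves prove that one exists.)

r = 189, b = 3465.


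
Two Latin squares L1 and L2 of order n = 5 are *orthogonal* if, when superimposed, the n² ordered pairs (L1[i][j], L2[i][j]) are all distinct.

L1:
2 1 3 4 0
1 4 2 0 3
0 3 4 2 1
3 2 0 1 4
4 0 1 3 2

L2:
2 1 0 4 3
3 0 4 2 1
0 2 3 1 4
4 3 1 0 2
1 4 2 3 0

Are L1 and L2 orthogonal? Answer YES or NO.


Form the n² = 25 superimposed pairs (L1[i][j], L2[i][j]), row by row (rows and columns indexed from 0):
row 0: (2,2) (1,1) (3,0) (4,4) (0,3)
row 1: (1,3) (4,0) (2,4) (0,2) (3,1)
row 2: (0,0) (3,2) (4,3) (2,1) (1,4)
row 3: (3,4) (2,3) (0,1) (1,0) (4,2)
row 4: (4,1) (0,4) (1,2) (3,3) (2,0)
Orthogonality requires all 25 pairs distinct.
Check by first coordinate: for each symbol s of L1, list the L2 entries in the n cells where L1 = s; they must all differ.
  L1 = 0: L2 entries (in reading order) 3, 2, 0, 1, 4 — all 5 distinct ✓
  L1 = 1: L2 entries (in reading order) 1, 3, 4, 0, 2 — all 5 distinct ✓
  L1 = 2: L2 entries (in reading order) 2, 4, 1, 3, 0 — all 5 distinct ✓
  L1 = 3: L2 entries (in reading order) 0, 1, 2, 4, 3 — all 5 distinct ✓
  L1 = 4: L2 entries (in reading order) 4, 0, 3, 2, 1 — all 5 distinct ✓
Every symbol of L1 meets every symbol of L2 exactly once, so all 25 pairs are distinct (25 of 25).
Conclusion: YES.

YES


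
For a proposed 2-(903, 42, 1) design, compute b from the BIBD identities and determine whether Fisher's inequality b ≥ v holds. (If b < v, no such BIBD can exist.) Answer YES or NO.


b = λv(v − 1)/(k(k − 1)) = 1·903·902/(42·41) = 814506/1722 = 473.
Compare with v = 903: b < v, so Fisher's inequality fails.

NO


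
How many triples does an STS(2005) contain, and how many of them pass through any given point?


An STS(v) is a 2-(v, 3, 1) BIBD: block size k = 3, λ = 1.
Replication: r(k − 1) = λ(v − 1) ⇒ r·2 = 2005 − 1 = 2004 ⇒ r = 1002.
Block count: b = v(v − 1)/6 = 2005·2004/6 = 4018020/6 = 669670.

r = 1002, b = 669670.


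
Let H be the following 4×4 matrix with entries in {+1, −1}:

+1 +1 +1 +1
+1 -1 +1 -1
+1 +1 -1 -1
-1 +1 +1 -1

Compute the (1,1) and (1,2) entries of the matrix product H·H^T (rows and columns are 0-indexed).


Row 1 of H: [1, -1, 1, -1].
Row 2 of H: [1, 1, -1, -1].
(H·H^T)[1][1] = Σ_j H[1][j]·H[1][j] = (1)² + (-1)² + (1)² + (-1)² = 1 + 1 + 1 + 1 = 4.
(H·H^T)[1][2] = Σ_j H[1][j]·H[2][j] = (1)·(1) + (-1)·(1) + (1)·(-1) + (-1)·(-1) = 1 + -1 + -1 + 1 = 0.
So rows 1 and 2 are orthogonal; the diagonal entry equals n = 4.

(1,1) entry = 4; (1,2) entry = 0.


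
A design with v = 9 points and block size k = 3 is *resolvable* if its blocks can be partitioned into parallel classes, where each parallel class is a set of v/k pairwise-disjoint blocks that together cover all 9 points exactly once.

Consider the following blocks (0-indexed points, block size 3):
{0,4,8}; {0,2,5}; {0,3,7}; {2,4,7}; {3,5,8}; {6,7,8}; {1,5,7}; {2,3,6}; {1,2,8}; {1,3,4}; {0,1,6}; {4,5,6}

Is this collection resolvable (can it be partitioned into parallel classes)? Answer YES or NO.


v = 9, block size k = 3, number of blocks = 12.
For resolvability, blocks must partition into parallel classes of size v/k = 3.
Total blocks must therefore be a multiple of 3: 12 = 3·4 + 0 ⇒ divisible ✓.
Greedy packing gives 4 candidate class(es). Each should be a full parallel class (size 3, covers all 9 points).
  Class 1 (3 blocks): {0,4,8}; {1,5,7}; {2,3,6}. Points covered: [0, 1, 2, 3, 4, 5, 6, 7, 8].
  Class 2 (3 blocks): {0,2,5}; {6,7,8}; {1,3,4}. Points covered: [0, 1, 2, 3, 4, 5, 6, 7, 8].
  Class 3 (3 blocks): {0,3,7}; {1,2,8}; {4,5,6}. Points covered: [0, 1, 2, 3, 4, 5, 6, 7, 8].
  Class 4 (3 blocks): {2,4,7}; {3,5,8}; {0,1,6}. Points covered: [0, 1, 2, 3, 4, 5, 6, 7, 8].
All classes full (size 3)? YES. All classes cover every point? YES.
Resolvable? YES.

YES


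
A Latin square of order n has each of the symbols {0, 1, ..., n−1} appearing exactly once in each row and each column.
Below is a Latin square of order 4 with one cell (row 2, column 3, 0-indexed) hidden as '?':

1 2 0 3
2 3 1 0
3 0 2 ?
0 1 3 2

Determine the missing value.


Row 2 contains symbols [0, 2, 3] — missing [1].
Column 3 contains symbols [0, 2, 3] — missing [1].
The missing symbol must appear in both missing sets; intersection = [1].
Therefore the hidden value is 1.

Missing value = 1.


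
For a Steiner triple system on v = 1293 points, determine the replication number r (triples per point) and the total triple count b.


An STS(v) is a 2-(v, 3, 1) BIBD: block size k = 3, λ = 1.
Replication: r(k − 1) = λ(v − 1) ⇒ r·2 = 1293 − 1 = 1292 ⇒ r = 646.
Block count: bk = vr ⇒ b·3 = 1293·646 = 835278 ⇒ b = 278426.
(Check via b = v(v − 1)/6 = 1293·1292/6 = 1670556/6 = 278426.)

r = 646, b = 278426.


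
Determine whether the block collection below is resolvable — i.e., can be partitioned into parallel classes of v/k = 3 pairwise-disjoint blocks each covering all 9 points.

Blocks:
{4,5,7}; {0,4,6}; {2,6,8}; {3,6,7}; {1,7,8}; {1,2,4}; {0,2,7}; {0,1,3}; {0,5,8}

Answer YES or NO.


v = 9, block size k = 3, number of blocks = 9.
For resolvability, blocks must partition into parallel classes of size v/k = 3.
Total blocks must therefore be a multiple of 3: 9 = 3·3 + 0 ⇒ divisible ✓.
Consider block {0,4,6}. The only other block(s) in the collection disjoint from it are {1,7,8} — just 1 block(s). Any parallel class containing {0,4,6} would need 2 other blocks each disjoint from it, so no parallel class of size 3 can contain {0,4,6}.
Since every block must belong to some parallel class in a resolution, the collection cannot be partitioned into parallel classes.
Resolvable? NO.

NO


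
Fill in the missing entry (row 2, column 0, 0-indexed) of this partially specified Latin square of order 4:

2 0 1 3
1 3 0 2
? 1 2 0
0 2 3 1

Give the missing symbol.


Row 2 contains symbols [0, 1, 2] — missing [3].
Column 0 contains symbols [0, 1, 2] — missing [3].
The missing symbol must appear in both missing sets; intersection = [3].
Therefore the hidden value is 3.

Missing value = 3.


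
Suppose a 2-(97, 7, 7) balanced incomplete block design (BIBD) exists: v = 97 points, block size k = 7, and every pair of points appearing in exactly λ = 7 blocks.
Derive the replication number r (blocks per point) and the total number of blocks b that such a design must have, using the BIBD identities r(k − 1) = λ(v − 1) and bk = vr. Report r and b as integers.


Any 2-(v, k, λ) BIBD satisfies two necessary conditions:
  (i)  Each point sits in r blocks, and counting incidences through any fixed point gives r(k − 1) = λ(v − 1), so r = λ(v − 1)/(k − 1).
  (ii) Total incidences bk = vr, so b = vr/k.
Step 1: r = λ(v − 1)/(k − 1) = 7·(97 − 1)/(7 − 1) = 7·96/6 = 672/6 = 112.
Step 2: b = vr/k = 97·112/7 = 10864/7 = 1552.
Check integrality: r = 112 ∈ Z ✓, b = 1552 ∈ Z ✓.
(These identities are necessary conditions: they determine r and b for any design with these parameters, but do not by themselves prove that one exists.)

r = 112, b = 1552.


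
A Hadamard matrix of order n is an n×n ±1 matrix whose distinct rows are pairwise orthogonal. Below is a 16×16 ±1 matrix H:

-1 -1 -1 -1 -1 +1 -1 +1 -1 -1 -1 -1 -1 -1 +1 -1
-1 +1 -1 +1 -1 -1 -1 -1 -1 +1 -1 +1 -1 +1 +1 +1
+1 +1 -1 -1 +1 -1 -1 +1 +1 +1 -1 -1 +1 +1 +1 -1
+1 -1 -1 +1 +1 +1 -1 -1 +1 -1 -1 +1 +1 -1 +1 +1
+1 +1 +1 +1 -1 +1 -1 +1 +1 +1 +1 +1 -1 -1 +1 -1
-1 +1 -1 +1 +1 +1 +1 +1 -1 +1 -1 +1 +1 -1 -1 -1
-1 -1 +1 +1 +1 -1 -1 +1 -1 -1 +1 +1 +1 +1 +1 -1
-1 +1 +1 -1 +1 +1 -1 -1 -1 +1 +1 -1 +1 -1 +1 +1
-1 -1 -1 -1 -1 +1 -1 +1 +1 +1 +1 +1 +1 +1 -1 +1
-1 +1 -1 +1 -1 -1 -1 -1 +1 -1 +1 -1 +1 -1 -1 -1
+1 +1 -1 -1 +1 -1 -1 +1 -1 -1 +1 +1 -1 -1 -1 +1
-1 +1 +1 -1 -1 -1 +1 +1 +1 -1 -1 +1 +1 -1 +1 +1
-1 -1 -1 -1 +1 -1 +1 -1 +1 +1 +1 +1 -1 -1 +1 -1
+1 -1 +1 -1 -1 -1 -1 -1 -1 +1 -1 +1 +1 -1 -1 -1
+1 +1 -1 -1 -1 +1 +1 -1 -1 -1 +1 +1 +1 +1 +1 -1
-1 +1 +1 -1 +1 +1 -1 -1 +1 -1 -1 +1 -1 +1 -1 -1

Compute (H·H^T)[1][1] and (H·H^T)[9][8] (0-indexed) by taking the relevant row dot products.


Row 1 of H: [-1, 1, -1, 1, -1, -1, -1, -1, -1, 1, -1, 1, -1, 1, 1, 1].
Row 8 of H: [-1, -1, -1, -1, -1, 1, -1, 1, 1, 1, 1, 1, 1, 1, -1, 1].
Row 9 of H: [-1, 1, -1, 1, -1, -1, -1, -1, 1, -1, 1, -1, 1, -1, -1, -1].
(H·H^T)[1][1] = Σ_j H[1][j]·H[1][j] = (-1)² + (1)² + (-1)² + (1)² + (-1)² + (-1)² + (-1)² + (-1)² + (-1)² + (1)² + (-1)² + (1)² + (-1)² + (1)² + (1)² + (1)² = 1 + 1 + 1 + 1 + 1 + 1 + 1 + 1 + 1 + 1 + 1 + 1 + 1 + 1 + 1 + 1 = 16.
(H·H^T)[9][8] = Σ_j H[9][j]·H[8][j] = (-1)·(-1) + (1)·(-1) + (-1)·(-1) + (1)·(-1) + (-1)·(-1) + (-1)·(1) + (-1)·(-1) + (-1)·(1) + (1)·(1) + (-1)·(1) + (1)·(1) + (-1)·(1) + (1)·(1) + (-1)·(1) + (-1)·(-1) + (-1)·(1) = 1 + -1 + 1 + -1 + 1 + -1 + 1 + -1 + 1 + -1 + 1 + -1 + 1 + -1 + 1 + -1 = 0.
So rows 9 and 8 are orthogonal; the diagonal entry equals n = 16.

(1,1) entry = 16; (9,8) entry = 0.


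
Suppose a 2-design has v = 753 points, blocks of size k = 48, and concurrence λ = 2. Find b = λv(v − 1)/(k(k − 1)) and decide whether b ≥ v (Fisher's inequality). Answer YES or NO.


b = λv(v − 1)/(k(k − 1)) = 2·753·752/(48·47) = 1132512/2256 = 502.
Compare with v = 753: b < v, so Fisher's inequality fails.

NO


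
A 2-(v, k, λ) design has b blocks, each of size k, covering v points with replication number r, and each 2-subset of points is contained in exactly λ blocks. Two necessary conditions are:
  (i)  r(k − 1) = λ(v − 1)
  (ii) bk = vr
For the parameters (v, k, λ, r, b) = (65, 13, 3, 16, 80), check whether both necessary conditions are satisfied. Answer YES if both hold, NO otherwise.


Condition (i): r(k − 1) = 16·12 = 192; λ(v − 1) = 3·64 = 192. Match? YES.
Condition (ii): bk = 80·13 = 1040; vr = 65·16 = 1040. Match? YES.
Both conditions hold? YES.

YES


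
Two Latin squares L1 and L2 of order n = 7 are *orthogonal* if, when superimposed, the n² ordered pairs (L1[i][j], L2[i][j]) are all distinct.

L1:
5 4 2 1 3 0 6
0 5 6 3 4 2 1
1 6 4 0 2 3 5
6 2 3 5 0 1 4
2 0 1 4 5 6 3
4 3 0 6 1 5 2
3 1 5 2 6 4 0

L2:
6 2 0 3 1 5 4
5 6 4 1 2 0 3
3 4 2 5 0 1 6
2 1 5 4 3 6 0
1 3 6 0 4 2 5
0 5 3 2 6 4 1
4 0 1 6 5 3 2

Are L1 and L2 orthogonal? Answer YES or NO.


Form the n² = 49 superimposed pairs (L1[i][j], L2[i][j]), row by row (rows and columns indexed from 0):
row 0: (5,6) (4,2) (2,0) (1,3) (3,1) (0,5) (6,4)
row 1: (0,5) (5,6) (6,4) (3,1) (4,2) (2,0) (1,3)
row 2: (1,3) (6,4) (4,2) (0,5) (2,0) (3,1) (5,6)
row 3: (6,2) (2,1) (3,5) (5,4) (0,3) (1,6) (4,0)
row 4: (2,1) (0,3) (1,6) (4,0) (5,4) (6,2) (3,5)
row 5: (4,0) (3,5) (0,3) (6,2) (1,6) (5,4) (2,1)
row 6: (3,4) (1,0) (5,1) (2,6) (6,5) (4,3) (0,2)
Orthogonality requires all 49 pairs distinct.
But the pair (0,5) repeats: cell (0,5) has L1 = 0, L2 = 5, and cell (1,0) has L1 = 0, L2 = 5.
A repeated pair means some other pair never occurs (only 21 distinct pairs out of 49), so the squares are not orthogonal.
Conclusion: NO.

NO


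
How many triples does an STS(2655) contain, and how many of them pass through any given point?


An STS(v) is a 2-(v, 3, 1) BIBD: block size k = 3, λ = 1.
Replication: r(k − 1) = λ(v − 1) ⇒ r·2 = 2655 − 1 = 2654 ⇒ r = 1327.
Block count: b = v(v − 1)/6 = 2655·2654/6 = 7046370/6 = 1174395.
(Check via bk = vr: 1174395·3 = 3523185 = 2655·1327 = 3523185 ✓.)

r = 1327, b = 1174395.


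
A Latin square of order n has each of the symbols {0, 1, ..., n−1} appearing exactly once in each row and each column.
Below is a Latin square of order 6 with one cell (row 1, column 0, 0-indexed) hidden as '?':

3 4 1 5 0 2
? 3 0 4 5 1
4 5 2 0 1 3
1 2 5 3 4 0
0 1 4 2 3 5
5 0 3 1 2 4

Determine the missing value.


Row 1 contains symbols [0, 1, 3, 4, 5] — missing [2].
Column 0 contains symbols [0, 1, 3, 4, 5] — missing [2].
The missing symbol must appear in both missing sets; intersection = [2].
Therefore the hidden value is 2.

Missing value = 2.


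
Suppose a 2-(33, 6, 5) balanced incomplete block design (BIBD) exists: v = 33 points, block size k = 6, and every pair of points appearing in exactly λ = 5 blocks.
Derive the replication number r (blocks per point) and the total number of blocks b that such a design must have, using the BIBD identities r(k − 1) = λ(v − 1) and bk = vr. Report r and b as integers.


Any 2-(v, k, λ) BIBD satisfies two necessary conditions:
  (i)  Each point sits in r blocks, and counting incidences through any fixed point gives r(k − 1) = λ(v − 1), so r = λ(v − 1)/(k − 1).
  (ii) Total incidences bk = vr, so b = vr/k.
Step 1: r = λ(v − 1)/(k − 1) = 5·(33 − 1)/(6 − 1) = 5·32/5 = 160/5 = 32.
Step 2: b = vr/k = 33·32/6 = 1056/6 = 176.
Check integrality: r = 32 ∈ Z ✓, b = 176 ∈ Z ✓.
(These identities are necessary conditions: they determine r and b for any design with these parameters, but do not by themselves prove that one exists.)

r = 32, b = 176.


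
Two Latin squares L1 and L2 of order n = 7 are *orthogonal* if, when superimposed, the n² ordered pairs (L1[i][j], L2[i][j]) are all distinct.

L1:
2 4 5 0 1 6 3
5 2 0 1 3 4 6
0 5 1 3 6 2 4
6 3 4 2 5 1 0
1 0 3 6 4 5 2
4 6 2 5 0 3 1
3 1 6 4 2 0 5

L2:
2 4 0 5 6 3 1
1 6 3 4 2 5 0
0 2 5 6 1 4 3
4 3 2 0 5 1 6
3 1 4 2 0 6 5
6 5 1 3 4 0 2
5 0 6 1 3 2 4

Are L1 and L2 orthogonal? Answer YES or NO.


Form the n² = 49 superimposed pairs (L1[i][j], L2[i][j]), row by row (rows and columns indexed from 0):
row 0: (2,2) (4,4) (5,0) (0,5) (1,6) (6,3) (3,1)
row 1: (5,1) (2,6) (0,3) (1,4) (3,2) (4,5) (6,0)
row 2: (0,0) (5,2) (1,5) (3,6) (6,1) (2,4) (4,3)
row 3: (6,4) (3,3) (4,2) (2,0) (5,5) (1,1) (0,6)
row 4: (1,3) (0,1) (3,4) (6,2) (4,0) (5,6) (2,5)
row 5: (4,6) (6,5) (2,1) (5,3) (0,4) (3,0) (1,2)
row 6: (3,5) (1,0) (6,6) (4,1) (2,3) (0,2) (5,4)
Orthogonality requires all 49 pairs distinct.
Check by first coordinate: for each symbol s of L1, list the L2 entries in the n cells where L1 = s; they must all differ.
  L1 = 0: L2 entries (in reading order) 5, 3, 0, 6, 1, 4, 2 — all 7 distinct ✓
  L1 = 1: L2 entries (in reading order) 6, 4, 5, 1, 3, 2, 0 — all 7 distinct ✓
  L1 = 2: L2 entries (in reading order) 2, 6, 4, 0, 5, 1, 3 — all 7 distinct ✓
  L1 = 3: L2 entries (in reading order) 1, 2, 6, 3, 4, 0, 5 — all 7 distinct ✓
  L1 = 4: L2 entries (in reading order) 4, 5, 3, 2, 0, 6, 1 — all 7 distinct ✓
  L1 = 5: L2 entries (in reading order) 0, 1, 2, 5, 6, 3, 4 — all 7 distinct ✓
  L1 = 6: L2 entries (in reading order) 3, 0, 1, 4, 2, 5, 6 — all 7 distinct ✓
Every symbol of L1 meets every symbol of L2 exactly once, so all 49 pairs are distinct (49 of 49).
Conclusion: YES.

YES


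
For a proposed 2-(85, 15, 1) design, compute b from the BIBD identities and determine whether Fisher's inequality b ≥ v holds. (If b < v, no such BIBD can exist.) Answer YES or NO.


b = λv(v − 1)/(k(k − 1)) = 1·85·84/(15·14) = 7140/210 = 34.
Compare with v = 85: b < v, so Fisher's inequality fails.

NO


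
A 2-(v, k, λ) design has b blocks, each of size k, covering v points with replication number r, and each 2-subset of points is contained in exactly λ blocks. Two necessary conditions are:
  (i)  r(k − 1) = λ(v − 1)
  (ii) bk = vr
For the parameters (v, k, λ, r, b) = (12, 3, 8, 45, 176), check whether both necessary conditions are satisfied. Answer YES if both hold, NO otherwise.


Condition (i): r(k − 1) = 45·2 = 90; λ(v − 1) = 8·11 = 88. Match? NO.
Condition (ii): bk = 176·3 = 528; vr = 12·45 = 540. Match? NO.
Both conditions hold? NO.

NO


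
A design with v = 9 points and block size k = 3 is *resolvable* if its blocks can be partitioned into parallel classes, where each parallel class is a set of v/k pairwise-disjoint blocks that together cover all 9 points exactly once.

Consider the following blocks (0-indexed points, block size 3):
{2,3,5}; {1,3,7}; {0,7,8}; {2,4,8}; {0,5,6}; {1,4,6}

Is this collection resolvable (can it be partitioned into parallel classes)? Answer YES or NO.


v = 9, block size k = 3, number of blocks = 6.
For resolvability, blocks must partition into parallel classes of size v/k = 3.
Total blocks must therefore be a multiple of 3: 6 = 3·2 + 0 ⇒ divisible ✓.
Greedy packing gives 2 candidate class(es). Each should be a full parallel class (size 3, covers all 9 points).
  Class 1 (3 blocks): {2,3,5}; {0,7,8}; {1,4,6}. Points covered: [0, 1, 2, 3, 4, 5, 6, 7, 8].
  Class 2 (3 blocks): {1,3,7}; {2,4,8}; {0,5,6}. Points covered: [0, 1, 2, 3, 4, 5, 6, 7, 8].
All classes full (size 3)? YES. All classes cover every point? YES.
Resolvable? YES.

YES


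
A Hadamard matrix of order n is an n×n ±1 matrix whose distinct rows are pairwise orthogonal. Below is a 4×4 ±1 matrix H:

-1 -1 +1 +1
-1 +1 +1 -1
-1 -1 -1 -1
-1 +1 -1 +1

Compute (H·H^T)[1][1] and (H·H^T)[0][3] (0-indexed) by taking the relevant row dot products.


Row 0 of H: [-1, -1, 1, 1].
Row 1 of H: [-1, 1, 1, -1].
Row 3 of H: [-1, 1, -1, 1].
(H·H^T)[1][1] = Σ_j H[1][j]·H[1][j] = (-1)² + (1)² + (1)² + (-1)² = 1 + 1 + 1 + 1 = 4.
(H·H^T)[0][3] = Σ_j H[0][j]·H[3][j] = (-1)·(-1) + (-1)·(1) + (1)·(-1) + (1)·(1) = 1 + -1 + -1 + 1 = 0.
So rows 0 and 3 are orthogonal; the diagonal entry equals n = 4.

(1,1) entry = 4; (0,3) entry = 0.


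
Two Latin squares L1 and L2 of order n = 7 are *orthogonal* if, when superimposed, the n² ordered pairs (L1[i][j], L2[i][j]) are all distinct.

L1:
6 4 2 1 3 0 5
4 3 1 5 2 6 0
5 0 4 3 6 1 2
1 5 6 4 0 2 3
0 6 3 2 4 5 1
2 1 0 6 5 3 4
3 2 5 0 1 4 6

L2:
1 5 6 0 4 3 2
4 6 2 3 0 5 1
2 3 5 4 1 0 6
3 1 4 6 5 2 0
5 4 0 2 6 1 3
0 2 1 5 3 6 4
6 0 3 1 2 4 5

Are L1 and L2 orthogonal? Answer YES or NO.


Form the n² = 49 superimposed pairs (L1[i][j], L2[i][j]), row by row (rows and columns indexed from 0):
row 0: (6,1) (4,5) (2,6) (1,0) (3,4) (0,3) (5,2)
row 1: (4,4) (3,6) (1,2) (5,3) (2,0) (6,5) (0,1)
row 2: (5,2) (0,3) (4,5) (3,4) (6,1) (1,0) (2,6)
row 3: (1,3) (5,1) (6,4) (4,6) (0,5) (2,2) (3,0)
row 4: (0,5) (6,4) (3,0) (2,2) (4,6) (5,1) (1,3)
row 5: (2,0) (1,2) (0,1) (6,5) (5,3) (3,6) (4,4)
row 6: (3,6) (2,0) (5,3) (0,1) (1,2) (4,4) (6,5)
Orthogonality requires all 49 pairs distinct.
But the pair (5,2) repeats: cell (0,6) has L1 = 5, L2 = 2, and cell (2,0) has L1 = 5, L2 = 2.
A repeated pair means some other pair never occurs (only 21 distinct pairs out of 49), so the squares are not orthogonal.
Conclusion: NO.

NO


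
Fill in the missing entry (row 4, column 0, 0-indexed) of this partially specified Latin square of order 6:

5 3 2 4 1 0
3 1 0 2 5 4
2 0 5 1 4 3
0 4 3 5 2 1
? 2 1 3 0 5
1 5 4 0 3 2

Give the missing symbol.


Row 4 contains symbols [0, 1, 2, 3, 5] — missing [4].
Column 0 contains symbols [0, 1, 2, 3, 5] — missing [4].
The missing symbol must appear in both missing sets; intersection = [4].
Therefore the hidden value is 4.

Missing value = 4.


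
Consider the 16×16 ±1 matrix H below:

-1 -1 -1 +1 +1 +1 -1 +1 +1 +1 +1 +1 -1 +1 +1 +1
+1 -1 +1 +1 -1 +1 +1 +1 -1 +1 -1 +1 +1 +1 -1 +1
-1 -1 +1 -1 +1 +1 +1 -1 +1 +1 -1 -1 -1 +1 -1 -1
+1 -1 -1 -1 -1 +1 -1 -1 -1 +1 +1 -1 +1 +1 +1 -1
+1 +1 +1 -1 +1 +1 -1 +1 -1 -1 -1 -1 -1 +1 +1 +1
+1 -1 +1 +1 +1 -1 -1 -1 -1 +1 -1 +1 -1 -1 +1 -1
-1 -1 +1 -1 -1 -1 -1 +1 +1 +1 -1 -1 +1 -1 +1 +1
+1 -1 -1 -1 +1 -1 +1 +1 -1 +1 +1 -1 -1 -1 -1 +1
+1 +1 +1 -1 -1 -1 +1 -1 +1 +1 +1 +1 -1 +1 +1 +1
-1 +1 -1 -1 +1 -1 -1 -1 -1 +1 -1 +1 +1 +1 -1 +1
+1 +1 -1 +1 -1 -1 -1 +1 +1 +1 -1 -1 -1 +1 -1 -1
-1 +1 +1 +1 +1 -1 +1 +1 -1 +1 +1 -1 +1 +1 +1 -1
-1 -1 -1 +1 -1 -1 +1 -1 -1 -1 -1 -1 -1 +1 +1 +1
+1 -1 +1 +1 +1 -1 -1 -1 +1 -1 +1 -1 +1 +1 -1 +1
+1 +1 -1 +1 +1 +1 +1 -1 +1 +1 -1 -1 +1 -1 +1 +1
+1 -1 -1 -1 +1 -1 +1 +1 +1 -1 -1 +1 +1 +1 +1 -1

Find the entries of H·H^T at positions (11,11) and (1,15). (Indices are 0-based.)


Row 1 of H: [1, -1, 1, 1, -1, 1, 1, 1, -1, 1, -1, 1, 1, 1, -1, 1].
Row 11 of H: [-1, 1, 1, 1, 1, -1, 1, 1, -1, 1, 1, -1, 1, 1, 1, -1].
Row 15 of H: [1, -1, -1, -1, 1, -1, 1, 1, 1, -1, -1, 1, 1, 1, 1, -1].
(H·H^T)[11][11] = Σ_j H[11][j]·H[11][j] = (-1)² + (1)² + (1)² + (1)² + (1)² + (-1)² + (1)² + (1)² + (-1)² + (1)² + (1)² + (-1)² + (1)² + (1)² + (1)² + (-1)² = 1 + 1 + 1 + 1 + 1 + 1 + 1 + 1 + 1 + 1 + 1 + 1 + 1 + 1 + 1 + 1 = 16.
(H·H^T)[1][15] = Σ_j H[1][j]·H[15][j] = (1)·(1) + (-1)·(-1) + (1)·(-1) + (1)·(-1) + (-1)·(1) + (1)·(-1) + (1)·(1) + (1)·(1) + (-1)·(1) + (1)·(-1) + (-1)·(-1) + (1)·(1) + (1)·(1) + (1)·(1) + (-1)·(1) + (1)·(-1) = 1 + 1 + -1 + -1 + -1 + -1 + 1 + 1 + -1 + -1 + 1 + 1 + 1 + 1 + -1 + -1 = 0.
So rows 1 and 15 are orthogonal; the diagonal entry equals n = 16.

(11,11) entry = 16; (1,15) entry = 0.


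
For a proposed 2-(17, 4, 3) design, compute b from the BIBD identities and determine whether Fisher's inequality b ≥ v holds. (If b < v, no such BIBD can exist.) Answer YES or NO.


b = λv(v − 1)/(k(k − 1)) = 3·17·16/(4·3) = 816/12 = 68.
Compare with v = 17: b ≥ v, so Fisher's inequality holds.

YES


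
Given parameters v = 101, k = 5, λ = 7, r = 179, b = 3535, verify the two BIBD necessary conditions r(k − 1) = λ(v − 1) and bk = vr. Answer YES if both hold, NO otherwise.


Condition (i): r(k − 1) = 179·4 = 716; λ(v − 1) = 7·100 = 700. Match? NO.
Condition (ii): bk = 3535·5 = 17675; vr = 101·179 = 18079. Match? NO.
Both conditions hold? NO.

NO


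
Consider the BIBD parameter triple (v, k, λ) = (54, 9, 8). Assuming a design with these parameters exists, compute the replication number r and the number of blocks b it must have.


Any 2-(v, k, λ) BIBD satisfies two necessary conditions:
  (i)  Each point sits in r blocks, and counting incidences through any fixed point gives r(k − 1) = λ(v − 1), so r = λ(v − 1)/(k − 1).
  (ii) Total incidences bk = vr, so b = vr/k.
Step 1: r = λ(v − 1)/(k − 1) = 8·(54 − 1)/(9 − 1) = 8·53/8 = 424/8 = 53.
Step 2: b = vr/k = 54·53/9 = 2862/9 = 318.
Check integrality: r = 53 ∈ Z ✓, b = 318 ∈ Z ✓.
(These identities are necessary conditions: they determine r and b for any design with these parameters, but do not by themselves prove that one exists.)

r = 53, b = 318.


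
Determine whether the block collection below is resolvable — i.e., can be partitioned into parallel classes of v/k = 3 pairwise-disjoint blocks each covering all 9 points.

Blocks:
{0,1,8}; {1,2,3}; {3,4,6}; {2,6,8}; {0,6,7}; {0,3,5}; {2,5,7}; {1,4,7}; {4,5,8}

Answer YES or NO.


v = 9, block size k = 3, number of blocks = 9.
For resolvability, blocks must partition into parallel classes of size v/k = 3.
Total blocks must therefore be a multiple of 3: 9 = 3·3 + 0 ⇒ divisible ✓.
Greedy packing gives 3 candidate class(es). Each should be a full parallel class (size 3, covers all 9 points).
  Class 1 (3 blocks): {0,1,8}; {3,4,6}; {2,5,7}. Points covered: [0, 1, 2, 3, 4, 5, 6, 7, 8].
  Class 2 (3 blocks): {1,2,3}; {0,6,7}; {4,5,8}. Points covered: [0, 1, 2, 3, 4, 5, 6, 7, 8].
  Class 3 (3 blocks): {2,6,8}; {0,3,5}; {1,4,7}. Points covered: [0, 1, 2, 3, 4, 5, 6, 7, 8].
All classes full (size 3)? YES. All classes cover every point? YES.
Resolvable? YES.

YES


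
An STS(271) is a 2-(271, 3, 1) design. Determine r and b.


An STS(v) is a 2-(v, 3, 1) BIBD: block size k = 3, λ = 1.
Replication: r(k − 1) = λ(v − 1) ⇒ r·2 = 271 − 1 = 270 ⇒ r = 135.
Block count: bk = vr ⇒ b·3 = 271·135 = 36585 ⇒ b = 12195.

r = 135, b = 12195.


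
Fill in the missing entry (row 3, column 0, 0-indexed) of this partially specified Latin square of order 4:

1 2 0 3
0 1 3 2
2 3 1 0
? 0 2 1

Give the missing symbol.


Row 3 contains symbols [0, 1, 2] — missing [3].
Column 0 contains symbols [0, 1, 2] — missing [3].
The missing symbol must appear in both missing sets; intersection = [3].
Therefore the hidden value is 3.

Missing value = 3.


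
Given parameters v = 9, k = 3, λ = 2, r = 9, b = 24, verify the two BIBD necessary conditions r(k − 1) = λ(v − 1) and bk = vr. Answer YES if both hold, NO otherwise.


Condition (i): r(k − 1) = 9·2 = 18; λ(v − 1) = 2·8 = 16. Match? NO.
Condition (ii): bk = 24·3 = 72; vr = 9·9 = 81. Match? NO.
Both conditions hold? NO.

NO


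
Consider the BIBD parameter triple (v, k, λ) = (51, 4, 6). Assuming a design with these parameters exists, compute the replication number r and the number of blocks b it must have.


Any 2-(v, k, λ) BIBD satisfies two necessary conditions:
  (i)  Each point sits in r blocks, and counting incidences through any fixed point gives r(k − 1) = λ(v − 1), so r = λ(v − 1)/(k − 1).
  (ii) Total incidences bk = vr, so b = vr/k.
Step 1: r = λ(v − 1)/(k − 1) = 6·(51 − 1)/(4 − 1) = 6·50/3 = 300/3 = 100.
Step 2: b = vr/k = 51·100/4 = 5100/4 = 1275.
Check integrality: r = 100 ∈ Z ✓, b = 1275 ∈ Z ✓.
(These identities are necessary conditions: they determine r and b for any design with these parameters, but do not by themselves prove that one exists.)

r = 100, b = 1275.


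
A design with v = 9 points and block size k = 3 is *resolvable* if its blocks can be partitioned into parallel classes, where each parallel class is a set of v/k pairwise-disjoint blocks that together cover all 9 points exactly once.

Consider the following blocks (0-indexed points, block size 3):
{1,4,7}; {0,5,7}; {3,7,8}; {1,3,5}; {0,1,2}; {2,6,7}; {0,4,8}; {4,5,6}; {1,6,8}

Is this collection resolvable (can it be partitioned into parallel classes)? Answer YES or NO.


v = 9, block size k = 3, number of blocks = 9.
For resolvability, blocks must partition into parallel classes of size v/k = 3.
Total blocks must therefore be a multiple of 3: 9 = 3·3 + 0 ⇒ divisible ✓.
Consider block {1,4,7}. It intersects every other block in the collection, so no parallel class of size 3 can contain it.
Since every block must belong to some parallel class in a resolution, the collection cannot be partitioned into parallel classes.
Resolvable? NO.

NO


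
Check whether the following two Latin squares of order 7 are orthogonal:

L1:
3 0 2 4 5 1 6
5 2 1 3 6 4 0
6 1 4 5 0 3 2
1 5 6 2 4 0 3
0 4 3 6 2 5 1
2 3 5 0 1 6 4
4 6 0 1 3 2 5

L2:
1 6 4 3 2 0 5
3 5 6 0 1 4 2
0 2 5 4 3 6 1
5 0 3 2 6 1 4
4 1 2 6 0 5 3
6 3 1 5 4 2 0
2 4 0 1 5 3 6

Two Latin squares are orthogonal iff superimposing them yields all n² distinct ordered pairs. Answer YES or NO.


Form the n² = 49 superimposed pairs (L1[i][j], L2[i][j]), row by row (rows and columns indexed from 0):
row 0: (3,1) (0,6) (2,4) (4,3) (5,2) (1,0) (6,5)
row 1: (5,3) (2,5) (1,6) (3,0) (6,1) (4,4) (0,2)
row 2: (6,0) (1,2) (4,5) (5,4) (0,3) (3,6) (2,1)
row 3: (1,5) (5,0) (6,3) (2,2) (4,6) (0,1) (3,4)
row 4: (0,4) (4,1) (3,2) (6,6) (2,0) (5,5) (1,3)
row 5: (2,6) (3,3) (5,1) (0,5) (1,4) (6,2) (4,0)
row 6: (4,2) (6,4) (0,0) (1,1) (3,5) (2,3) (5,6)
Orthogonality requires all 49 pairs distinct.
Check by first coordinate: for each symbol s of L1, list the L2 entries in the n cells where L1 = s; they must all differ.
  L1 = 0: L2 entries (in reading order) 6, 2, 3, 1, 4, 5, 0 — all 7 distinct ✓
  L1 = 1: L2 entries (in reading order) 0, 6, 2, 5, 3, 4, 1 — all 7 distinct ✓
  L1 = 2: L2 entries (in reading order) 4, 5, 1, 2, 0, 6, 3 — all 7 distinct ✓
  L1 = 3: L2 entries (in reading order) 1, 0, 6, 4, 2, 3, 5 — all 7 distinct ✓
  L1 = 4: L2 entries (in reading order) 3, 4, 5, 6, 1, 0, 2 — all 7 distinct ✓
  L1 = 5: L2 entries (in reading order) 2, 3, 4, 0, 5, 1, 6 — all 7 distinct ✓
  L1 = 6: L2 entries (in reading order) 5, 1, 0, 3, 6, 2, 4 — all 7 distinct ✓
Every symbol of L1 meets every symbol of L2 exactly once, so all 49 pairs are distinct (49 of 49).
Conclusion: YES.

YES


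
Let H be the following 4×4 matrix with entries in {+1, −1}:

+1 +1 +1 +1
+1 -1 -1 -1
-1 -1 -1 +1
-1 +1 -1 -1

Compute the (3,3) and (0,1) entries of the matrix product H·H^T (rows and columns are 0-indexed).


Row 0 of H: [1, 1, 1, 1].
Row 1 of H: [1, -1, -1, -1].
Row 3 of H: [-1, 1, -1, -1].
(H·H^T)[3][3] = Σ_j H[3][j]·H[3][j] = (-1)² + (1)² + (-1)² + (-1)² = 1 + 1 + 1 + 1 = 4.
(H·H^T)[0][1] = Σ_j H[0][j]·H[1][j] = (1)·(1) + (1)·(-1) + (1)·(-1) + (1)·(-1) = 1 + -1 + -1 + -1 = -2.
Rows 0 and 1 are not orthogonal (dot product = -2 ≠ 0), so H is not a Hadamard matrix.

(3,3) entry = 4; (0,1) entry = -2.


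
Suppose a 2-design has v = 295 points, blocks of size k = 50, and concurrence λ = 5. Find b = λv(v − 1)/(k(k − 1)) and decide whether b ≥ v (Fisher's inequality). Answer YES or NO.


r = λ(v − 1)/(k − 1) = 5·294/49 = 30.
b = vr/k = 295·30/50 = 177.
Fisher's inequality: b ≥ v ⇔ 177 ≥ 295? NO.

NO


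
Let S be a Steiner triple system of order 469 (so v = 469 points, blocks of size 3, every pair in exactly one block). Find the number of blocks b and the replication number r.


An STS(v) is a 2-(v, 3, 1) BIBD: block size k = 3, λ = 1.
Replication: r(k − 1) = λ(v − 1) ⇒ r·2 = 469 − 1 = 468 ⇒ r = 234.
Block count: bk = vr ⇒ b·3 = 469·234 = 109746 ⇒ b = 36582.
(Check via b = v(v − 1)/6 = 469·468/6 = 219492/6 = 36582.)

r = 234, b = 36582.


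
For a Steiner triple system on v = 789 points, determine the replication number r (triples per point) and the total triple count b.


An STS(v) is a 2-(v, 3, 1) BIBD: block size k = 3, λ = 1.
Replication: r(k − 1) = λ(v − 1) ⇒ r·2 = 789 − 1 = 788 ⇒ r = 394.
Block count: b = v(v − 1)/6 = 789·788/6 = 621732/6 = 103622.

r = 394, b = 103622.


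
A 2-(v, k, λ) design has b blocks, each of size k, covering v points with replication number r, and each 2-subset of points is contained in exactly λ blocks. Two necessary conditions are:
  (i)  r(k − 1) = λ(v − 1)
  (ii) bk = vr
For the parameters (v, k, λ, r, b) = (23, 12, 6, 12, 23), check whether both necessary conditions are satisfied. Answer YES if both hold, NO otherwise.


Condition (i): r(k − 1) = 12·11 = 132; λ(v − 1) = 6·22 = 132. Match? YES.
Condition (ii): bk = 23·12 = 276; vr = 23·12 = 276. Match? YES.
Both conditions hold? YES.

YES


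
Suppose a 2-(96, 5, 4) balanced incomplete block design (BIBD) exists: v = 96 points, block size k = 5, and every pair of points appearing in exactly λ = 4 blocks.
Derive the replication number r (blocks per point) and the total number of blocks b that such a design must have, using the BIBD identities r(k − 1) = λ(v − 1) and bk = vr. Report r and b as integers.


Any 2-(v, k, λ) BIBD satisfies two necessary conditions:
  (i)  Each point sits in r blocks, and counting incidences through any fixed point gives r(k − 1) = λ(v − 1), so r = λ(v − 1)/(k − 1).
  (ii) Total incidences bk = vr, so b = vr/k.
Step 1: r = λ(v − 1)/(k − 1) = 4·(96 − 1)/(5 − 1) = 4·95/4 = 380/4 = 95.
Step 2: b = vr/k = 96·95/5 = 9120/5 = 1824.
Check integrality: r = 95 ∈ Z ✓, b = 1824 ∈ Z ✓.
(These identities are necessary conditions: they determine r and b for any design with these parameters, but do not by themselves prove that one exists.)

r = 95, b = 1824.


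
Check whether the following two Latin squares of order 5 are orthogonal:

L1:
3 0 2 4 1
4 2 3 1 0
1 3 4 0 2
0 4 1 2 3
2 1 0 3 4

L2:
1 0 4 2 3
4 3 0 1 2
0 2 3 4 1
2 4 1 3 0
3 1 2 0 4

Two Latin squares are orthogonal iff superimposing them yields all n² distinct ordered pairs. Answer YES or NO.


Form the n² = 25 superimposed pairs (L1[i][j], L2[i][j]), row by row (rows and columns indexed from 0):
row 0: (3,1) (0,0) (2,4) (4,2) (1,3)
row 1: (4,4) (2,3) (3,0) (1,1) (0,2)
row 2: (1,0) (3,2) (4,3) (0,4) (2,1)
row 3: (0,2) (4,4) (1,1) (2,3) (3,0)
row 4: (2,3) (1,1) (0,2) (3,0) (4,4)
Orthogonality requires all 25 pairs distinct.
But the pair (0,2) repeats: cell (1,4) has L1 = 0, L2 = 2, and cell (3,0) has L1 = 0, L2 = 2.
A repeated pair means some other pair never occurs (only 15 distinct pairs out of 25), so the squares are not orthogonal.
Conclusion: NO.

NO


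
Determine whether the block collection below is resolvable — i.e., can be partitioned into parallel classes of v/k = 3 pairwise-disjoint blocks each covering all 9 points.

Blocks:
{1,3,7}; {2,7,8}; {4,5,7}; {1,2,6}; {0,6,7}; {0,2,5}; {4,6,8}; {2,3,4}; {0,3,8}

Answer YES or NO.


v = 9, block size k = 3, number of blocks = 9.
For resolvability, blocks must partition into parallel classes of size v/k = 3.
Total blocks must therefore be a multiple of 3: 9 = 3·3 + 0 ⇒ divisible ✓.
Consider block {2,7,8}. It intersects every other block in the collection, so no parallel class of size 3 can contain it.
Since every block must belong to some parallel class in a resolution, the collection cannot be partitioned into parallel classes.
Resolvable? NO.

NO


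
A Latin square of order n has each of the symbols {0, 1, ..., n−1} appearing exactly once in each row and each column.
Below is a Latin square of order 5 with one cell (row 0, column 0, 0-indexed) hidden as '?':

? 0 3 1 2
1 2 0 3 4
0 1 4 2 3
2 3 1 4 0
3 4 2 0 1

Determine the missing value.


Row 0 contains symbols [0, 1, 2, 3] — missing [4].
Column 0 contains symbols [0, 1, 2, 3] — missing [4].
The missing symbol must appear in both missing sets; intersection = [4].
Therefore the hidden value is 4.

Missing value = 4.


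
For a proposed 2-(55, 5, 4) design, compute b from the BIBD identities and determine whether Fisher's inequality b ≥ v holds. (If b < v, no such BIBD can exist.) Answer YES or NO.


r = λ(v − 1)/(k − 1) = 4·54/4 = 54.
b = vr/k = 55·54/5 = 594.
Fisher's inequality: b ≥ v ⇔ 594 ≥ 55? YES.

YES
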